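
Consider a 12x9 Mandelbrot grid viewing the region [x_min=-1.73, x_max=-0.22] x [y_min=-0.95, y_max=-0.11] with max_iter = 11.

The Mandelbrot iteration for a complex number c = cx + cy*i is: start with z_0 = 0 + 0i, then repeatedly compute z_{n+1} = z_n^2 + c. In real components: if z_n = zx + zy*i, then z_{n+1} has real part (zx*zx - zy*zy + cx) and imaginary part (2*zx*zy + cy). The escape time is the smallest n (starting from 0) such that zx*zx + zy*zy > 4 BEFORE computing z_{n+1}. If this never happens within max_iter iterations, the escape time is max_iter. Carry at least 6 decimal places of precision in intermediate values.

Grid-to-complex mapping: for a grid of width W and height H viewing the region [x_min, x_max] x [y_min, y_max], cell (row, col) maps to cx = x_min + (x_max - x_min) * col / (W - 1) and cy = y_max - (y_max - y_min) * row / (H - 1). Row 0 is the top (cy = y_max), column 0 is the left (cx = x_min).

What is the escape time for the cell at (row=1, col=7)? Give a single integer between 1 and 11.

Answer: 11

Derivation:
z_0 = 0 + 0i, c = -0.7691 + -0.2150i
Iter 1: z = -0.7691 + -0.2150i, |z|^2 = 0.6377
Iter 2: z = -0.2238 + 0.1157i, |z|^2 = 0.0635
Iter 3: z = -0.7324 + -0.2668i, |z|^2 = 0.6076
Iter 4: z = -0.3039 + 0.1758i, |z|^2 = 0.1232
Iter 5: z = -0.7077 + -0.3218i, |z|^2 = 0.6044
Iter 6: z = -0.3719 + 0.2405i, |z|^2 = 0.1962
Iter 7: z = -0.6886 + -0.3939i, |z|^2 = 0.6293
Iter 8: z = -0.4500 + 0.3275i, |z|^2 = 0.3098
Iter 9: z = -0.6738 + -0.5098i, |z|^2 = 0.7139
Iter 10: z = -0.5749 + 0.4719i, |z|^2 = 0.5533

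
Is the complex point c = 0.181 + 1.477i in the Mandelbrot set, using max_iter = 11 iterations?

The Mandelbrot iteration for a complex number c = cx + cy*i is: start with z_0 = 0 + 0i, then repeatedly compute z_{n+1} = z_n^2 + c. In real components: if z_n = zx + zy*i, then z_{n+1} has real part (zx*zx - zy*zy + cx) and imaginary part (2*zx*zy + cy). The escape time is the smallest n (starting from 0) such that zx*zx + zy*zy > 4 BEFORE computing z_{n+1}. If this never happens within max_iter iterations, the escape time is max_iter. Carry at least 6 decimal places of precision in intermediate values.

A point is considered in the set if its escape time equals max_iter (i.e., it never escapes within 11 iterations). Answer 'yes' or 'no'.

z_0 = 0 + 0i, c = 0.1810 + 1.4770i
Iter 1: z = 0.1810 + 1.4770i, |z|^2 = 2.2143
Iter 2: z = -1.9678 + 2.0117i, |z|^2 = 7.9189
Escaped at iteration 2

Answer: no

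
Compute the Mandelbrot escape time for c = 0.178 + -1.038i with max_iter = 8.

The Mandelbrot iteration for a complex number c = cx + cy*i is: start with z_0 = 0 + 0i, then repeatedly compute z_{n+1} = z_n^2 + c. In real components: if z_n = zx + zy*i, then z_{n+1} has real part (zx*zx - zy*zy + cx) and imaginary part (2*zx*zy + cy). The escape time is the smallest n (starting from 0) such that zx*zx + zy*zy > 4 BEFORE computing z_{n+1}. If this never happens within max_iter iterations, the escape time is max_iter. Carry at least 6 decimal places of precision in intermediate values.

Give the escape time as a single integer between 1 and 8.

Answer: 4

Derivation:
z_0 = 0 + 0i, c = 0.1780 + -1.0380i
Iter 1: z = 0.1780 + -1.0380i, |z|^2 = 1.1091
Iter 2: z = -0.8678 + -1.4075i, |z|^2 = 2.7341
Iter 3: z = -1.0501 + 1.4048i, |z|^2 = 3.0762
Iter 4: z = -0.6927 + -3.9884i, |z|^2 = 16.3873
Escaped at iteration 4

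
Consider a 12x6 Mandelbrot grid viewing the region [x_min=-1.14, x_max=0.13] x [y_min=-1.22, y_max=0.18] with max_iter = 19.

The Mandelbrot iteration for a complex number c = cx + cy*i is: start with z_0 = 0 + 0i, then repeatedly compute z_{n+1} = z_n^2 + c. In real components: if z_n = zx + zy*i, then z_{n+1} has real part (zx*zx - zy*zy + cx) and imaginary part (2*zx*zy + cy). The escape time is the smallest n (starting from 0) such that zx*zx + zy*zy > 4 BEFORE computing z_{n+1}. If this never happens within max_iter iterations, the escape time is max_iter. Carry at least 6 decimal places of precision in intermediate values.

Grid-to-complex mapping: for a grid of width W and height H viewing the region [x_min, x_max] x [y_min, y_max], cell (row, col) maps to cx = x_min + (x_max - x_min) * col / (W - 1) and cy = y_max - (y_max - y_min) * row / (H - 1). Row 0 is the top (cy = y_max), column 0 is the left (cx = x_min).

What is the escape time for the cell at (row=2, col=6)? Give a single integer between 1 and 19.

Answer: 19

Derivation:
z_0 = 0 + 0i, c = -0.4473 + -0.3800i
Iter 1: z = -0.4473 + -0.3800i, |z|^2 = 0.3445
Iter 2: z = -0.3916 + -0.0401i, |z|^2 = 0.1550
Iter 3: z = -0.2955 + -0.3486i, |z|^2 = 0.2089
Iter 4: z = -0.4815 + -0.1740i, |z|^2 = 0.2621
Iter 5: z = -0.2457 + -0.2125i, |z|^2 = 0.1055
Iter 6: z = -0.4320 + -0.2756i, |z|^2 = 0.2626
Iter 7: z = -0.3366 + -0.1419i, |z|^2 = 0.1334
Iter 8: z = -0.3541 + -0.2845i, |z|^2 = 0.2064
Iter 9: z = -0.4028 + -0.1785i, |z|^2 = 0.1941
Iter 10: z = -0.3169 + -0.2362i, |z|^2 = 0.1562
Iter 11: z = -0.4027 + -0.2303i, |z|^2 = 0.2152
Iter 12: z = -0.3382 + -0.1945i, |z|^2 = 0.1522
Iter 13: z = -0.3707 + -0.2484i, |z|^2 = 0.1992
Iter 14: z = -0.3715 + -0.1958i, |z|^2 = 0.1764
Iter 15: z = -0.3476 + -0.2345i, |z|^2 = 0.1758
Iter 16: z = -0.3815 + -0.2170i, |z|^2 = 0.1926
Iter 17: z = -0.3488 + -0.2145i, |z|^2 = 0.1677
Iter 18: z = -0.3716 + -0.2304i, |z|^2 = 0.1911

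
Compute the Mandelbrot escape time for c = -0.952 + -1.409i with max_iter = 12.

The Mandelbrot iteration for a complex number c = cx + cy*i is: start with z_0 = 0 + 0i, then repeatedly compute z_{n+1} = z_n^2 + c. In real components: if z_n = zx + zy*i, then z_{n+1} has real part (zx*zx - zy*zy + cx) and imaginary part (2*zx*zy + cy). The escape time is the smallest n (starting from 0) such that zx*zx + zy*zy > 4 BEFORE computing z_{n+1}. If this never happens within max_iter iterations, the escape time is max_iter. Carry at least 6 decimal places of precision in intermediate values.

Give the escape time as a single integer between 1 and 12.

Answer: 2

Derivation:
z_0 = 0 + 0i, c = -0.9520 + -1.4090i
Iter 1: z = -0.9520 + -1.4090i, |z|^2 = 2.8916
Iter 2: z = -2.0310 + 1.2737i, |z|^2 = 5.7473
Escaped at iteration 2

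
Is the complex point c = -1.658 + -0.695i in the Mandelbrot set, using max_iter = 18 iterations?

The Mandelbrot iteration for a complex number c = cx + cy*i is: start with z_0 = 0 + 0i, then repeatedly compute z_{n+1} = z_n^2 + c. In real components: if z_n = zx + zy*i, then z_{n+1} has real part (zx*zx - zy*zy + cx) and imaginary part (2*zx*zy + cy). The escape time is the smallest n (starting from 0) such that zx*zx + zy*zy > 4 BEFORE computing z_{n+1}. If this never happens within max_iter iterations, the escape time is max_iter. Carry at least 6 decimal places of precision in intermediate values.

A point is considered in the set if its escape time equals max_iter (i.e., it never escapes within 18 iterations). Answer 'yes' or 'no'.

z_0 = 0 + 0i, c = -1.6580 + -0.6950i
Iter 1: z = -1.6580 + -0.6950i, |z|^2 = 3.2320
Iter 2: z = 0.6079 + 1.6096i, |z|^2 = 2.9605
Iter 3: z = -3.8793 + 1.2621i, |z|^2 = 16.6418
Escaped at iteration 3

Answer: no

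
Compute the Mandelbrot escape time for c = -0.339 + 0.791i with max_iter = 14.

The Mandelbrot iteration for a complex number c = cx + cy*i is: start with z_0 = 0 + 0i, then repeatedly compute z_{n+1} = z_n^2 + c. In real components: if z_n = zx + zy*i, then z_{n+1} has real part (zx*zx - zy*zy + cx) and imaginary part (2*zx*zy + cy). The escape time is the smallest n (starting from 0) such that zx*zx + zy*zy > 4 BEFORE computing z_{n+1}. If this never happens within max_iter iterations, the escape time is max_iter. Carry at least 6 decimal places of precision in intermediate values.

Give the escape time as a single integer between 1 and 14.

z_0 = 0 + 0i, c = -0.3390 + 0.7910i
Iter 1: z = -0.3390 + 0.7910i, |z|^2 = 0.7406
Iter 2: z = -0.8498 + 0.2547i, |z|^2 = 0.7870
Iter 3: z = 0.3182 + 0.3581i, |z|^2 = 0.2295
Iter 4: z = -0.3660 + 1.0189i, |z|^2 = 1.1722
Iter 5: z = -1.2433 + 0.0452i, |z|^2 = 1.5477
Iter 6: z = 1.2047 + 0.6787i, |z|^2 = 1.9118
Iter 7: z = 0.6516 + 2.4262i, |z|^2 = 6.3111
Escaped at iteration 7

Answer: 7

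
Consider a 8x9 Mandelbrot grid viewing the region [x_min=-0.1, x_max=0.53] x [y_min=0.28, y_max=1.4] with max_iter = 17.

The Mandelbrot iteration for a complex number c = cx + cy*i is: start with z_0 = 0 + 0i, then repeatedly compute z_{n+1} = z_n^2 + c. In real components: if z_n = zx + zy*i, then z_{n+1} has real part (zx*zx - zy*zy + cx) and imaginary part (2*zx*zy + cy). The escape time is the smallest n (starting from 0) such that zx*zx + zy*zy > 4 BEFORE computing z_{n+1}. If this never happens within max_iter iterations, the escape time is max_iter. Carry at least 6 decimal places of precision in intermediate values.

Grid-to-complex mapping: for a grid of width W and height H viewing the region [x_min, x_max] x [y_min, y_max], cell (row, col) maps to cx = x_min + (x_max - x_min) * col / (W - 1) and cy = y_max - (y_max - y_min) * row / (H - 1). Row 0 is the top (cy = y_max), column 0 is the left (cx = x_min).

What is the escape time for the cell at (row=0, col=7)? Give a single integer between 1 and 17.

z_0 = 0 + 0i, c = 0.5300 + 1.4000i
Iter 1: z = 0.5300 + 1.4000i, |z|^2 = 2.2409
Iter 2: z = -1.1491 + 2.8840i, |z|^2 = 9.6379
Escaped at iteration 2

Answer: 2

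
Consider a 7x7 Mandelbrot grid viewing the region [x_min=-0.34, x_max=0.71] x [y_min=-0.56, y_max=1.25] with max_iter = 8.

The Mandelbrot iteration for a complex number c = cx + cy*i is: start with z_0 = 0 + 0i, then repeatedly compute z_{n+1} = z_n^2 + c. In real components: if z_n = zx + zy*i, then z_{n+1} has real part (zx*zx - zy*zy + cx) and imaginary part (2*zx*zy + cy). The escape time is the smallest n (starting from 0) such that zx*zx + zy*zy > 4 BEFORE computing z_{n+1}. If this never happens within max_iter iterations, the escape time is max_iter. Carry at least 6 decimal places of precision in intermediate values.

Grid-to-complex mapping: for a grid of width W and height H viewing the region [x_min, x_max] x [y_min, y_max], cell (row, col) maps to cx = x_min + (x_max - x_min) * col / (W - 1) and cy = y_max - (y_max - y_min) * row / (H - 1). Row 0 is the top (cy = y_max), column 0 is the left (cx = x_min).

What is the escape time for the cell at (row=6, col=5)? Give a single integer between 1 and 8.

Answer: 4

Derivation:
z_0 = 0 + 0i, c = 0.5350 + -0.5600i
Iter 1: z = 0.5350 + -0.5600i, |z|^2 = 0.5998
Iter 2: z = 0.5076 + -1.1592i, |z|^2 = 1.6014
Iter 3: z = -0.5511 + -1.7369i, |z|^2 = 3.3204
Iter 4: z = -2.1781 + 1.3543i, |z|^2 = 6.5780
Escaped at iteration 4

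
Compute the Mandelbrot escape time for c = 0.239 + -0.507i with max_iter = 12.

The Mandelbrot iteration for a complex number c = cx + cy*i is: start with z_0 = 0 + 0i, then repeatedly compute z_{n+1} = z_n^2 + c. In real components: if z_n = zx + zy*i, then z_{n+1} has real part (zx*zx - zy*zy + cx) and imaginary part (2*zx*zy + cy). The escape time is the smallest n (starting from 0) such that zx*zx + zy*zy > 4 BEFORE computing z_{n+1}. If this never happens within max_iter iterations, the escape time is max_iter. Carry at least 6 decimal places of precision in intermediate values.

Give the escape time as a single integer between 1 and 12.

z_0 = 0 + 0i, c = 0.2390 + -0.5070i
Iter 1: z = 0.2390 + -0.5070i, |z|^2 = 0.3142
Iter 2: z = 0.0391 + -0.7493i, |z|^2 = 0.5630
Iter 3: z = -0.3210 + -0.5656i, |z|^2 = 0.4229
Iter 4: z = 0.0222 + -0.1439i, |z|^2 = 0.0212
Iter 5: z = 0.2188 + -0.5134i, |z|^2 = 0.3114
Iter 6: z = 0.0233 + -0.7316i, |z|^2 = 0.5358
Iter 7: z = -0.2957 + -0.5411i, |z|^2 = 0.3802
Iter 8: z = 0.0337 + -0.1869i, |z|^2 = 0.0361
Iter 9: z = 0.2052 + -0.5196i, |z|^2 = 0.3121
Iter 10: z = 0.0111 + -0.7202i, |z|^2 = 0.5189
Iter 11: z = -0.2796 + -0.5230i, |z|^2 = 0.3517

Answer: 12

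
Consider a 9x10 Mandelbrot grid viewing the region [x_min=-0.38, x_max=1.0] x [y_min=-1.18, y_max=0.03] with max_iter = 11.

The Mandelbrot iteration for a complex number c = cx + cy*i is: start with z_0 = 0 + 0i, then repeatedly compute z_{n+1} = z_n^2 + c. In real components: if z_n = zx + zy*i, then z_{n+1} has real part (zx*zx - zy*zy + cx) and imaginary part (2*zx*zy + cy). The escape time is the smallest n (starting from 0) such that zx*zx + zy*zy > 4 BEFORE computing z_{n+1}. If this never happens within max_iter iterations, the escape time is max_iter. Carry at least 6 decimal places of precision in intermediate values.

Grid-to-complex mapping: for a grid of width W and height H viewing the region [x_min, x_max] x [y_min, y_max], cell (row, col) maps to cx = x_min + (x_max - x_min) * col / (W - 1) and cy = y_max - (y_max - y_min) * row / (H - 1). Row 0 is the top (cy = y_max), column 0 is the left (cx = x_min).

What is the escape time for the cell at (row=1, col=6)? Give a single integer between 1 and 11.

z_0 = 0 + 0i, c = 0.6550 + -0.1044i
Iter 1: z = 0.6550 + -0.1044i, |z|^2 = 0.4399
Iter 2: z = 1.0731 + -0.2413i, |z|^2 = 1.2098
Iter 3: z = 1.7484 + -0.6223i, |z|^2 = 3.4440
Iter 4: z = 3.3246 + -2.2803i, |z|^2 = 16.2528
Escaped at iteration 4

Answer: 4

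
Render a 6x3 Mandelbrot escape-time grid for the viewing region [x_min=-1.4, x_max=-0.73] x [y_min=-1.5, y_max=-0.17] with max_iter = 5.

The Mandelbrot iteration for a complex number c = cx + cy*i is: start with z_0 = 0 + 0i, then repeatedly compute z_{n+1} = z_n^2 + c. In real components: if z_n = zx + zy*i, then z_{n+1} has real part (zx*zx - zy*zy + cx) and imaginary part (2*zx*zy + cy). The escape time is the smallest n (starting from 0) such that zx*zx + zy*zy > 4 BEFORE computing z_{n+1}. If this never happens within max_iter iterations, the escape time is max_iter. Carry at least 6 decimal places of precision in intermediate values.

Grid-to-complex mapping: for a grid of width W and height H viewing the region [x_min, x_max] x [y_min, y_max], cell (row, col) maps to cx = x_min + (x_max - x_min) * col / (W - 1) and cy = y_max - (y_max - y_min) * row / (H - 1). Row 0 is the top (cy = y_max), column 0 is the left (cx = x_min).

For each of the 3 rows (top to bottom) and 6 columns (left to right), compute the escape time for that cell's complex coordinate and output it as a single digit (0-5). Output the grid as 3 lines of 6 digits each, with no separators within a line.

Answer: 555555
333344
122222

Derivation:
(row=0, col=0): c = -1.4000 + -0.1700i → escape time 5
(row=0, col=1): c = -1.2660 + -0.1700i → escape time 5
(row=0, col=2): c = -1.1320 + -0.1700i → escape time 5
(row=0, col=3): c = -0.9980 + -0.1700i → escape time 5
(row=0, col=4): c = -0.8640 + -0.1700i → escape time 5
(row=0, col=5): c = -0.7300 + -0.1700i → escape time 5
(row=1, col=0): c = -1.4000 + -0.8350i → escape time 3
(row=1, col=1): c = -1.2660 + -0.8350i → escape time 3
(row=1, col=2): c = -1.1320 + -0.8350i → escape time 3
(row=1, col=3): c = -0.9980 + -0.8350i → escape time 3
(row=1, col=4): c = -0.8640 + -0.8350i → escape time 4
(row=1, col=5): c = -0.7300 + -0.8350i → escape time 4
(row=2, col=0): c = -1.4000 + -1.5000i → escape time 1
(row=2, col=1): c = -1.2660 + -1.5000i → escape time 2
(row=2, col=2): c = -1.1320 + -1.5000i → escape time 2
(row=2, col=3): c = -0.9980 + -1.5000i → escape time 2
(row=2, col=4): c = -0.8640 + -1.5000i → escape time 2
(row=2, col=5): c = -0.7300 + -1.5000i → escape time 2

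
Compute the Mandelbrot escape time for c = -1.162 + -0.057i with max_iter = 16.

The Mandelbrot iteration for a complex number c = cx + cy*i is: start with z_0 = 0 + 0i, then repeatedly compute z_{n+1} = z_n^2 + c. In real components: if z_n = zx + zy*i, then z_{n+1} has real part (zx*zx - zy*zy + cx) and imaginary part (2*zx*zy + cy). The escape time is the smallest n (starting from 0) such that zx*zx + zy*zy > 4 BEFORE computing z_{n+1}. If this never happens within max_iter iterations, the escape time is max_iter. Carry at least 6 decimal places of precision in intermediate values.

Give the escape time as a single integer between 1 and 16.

z_0 = 0 + 0i, c = -1.1620 + -0.0570i
Iter 1: z = -1.1620 + -0.0570i, |z|^2 = 1.3535
Iter 2: z = 0.1850 + 0.0755i, |z|^2 = 0.0399
Iter 3: z = -1.1335 + -0.0291i, |z|^2 = 1.2856
Iter 4: z = 0.1219 + 0.0089i, |z|^2 = 0.0149
Iter 5: z = -1.1472 + -0.0548i, |z|^2 = 1.3191
Iter 6: z = 0.1511 + 0.0688i, |z|^2 = 0.0276
Iter 7: z = -1.1439 + -0.0362i, |z|^2 = 1.3098
Iter 8: z = 0.1452 + 0.0258i, |z|^2 = 0.0218
Iter 9: z = -1.1416 + -0.0495i, |z|^2 = 1.3057
Iter 10: z = 0.1388 + 0.0560i, |z|^2 = 0.0224
Iter 11: z = -1.1459 + -0.0415i, |z|^2 = 1.3148
Iter 12: z = 0.1493 + 0.0380i, |z|^2 = 0.0237
Iter 13: z = -1.1411 + -0.0456i, |z|^2 = 1.3043
Iter 14: z = 0.1381 + 0.0472i, |z|^2 = 0.0213
Iter 15: z = -1.1451 + -0.0440i, |z|^2 = 1.3133

Answer: 16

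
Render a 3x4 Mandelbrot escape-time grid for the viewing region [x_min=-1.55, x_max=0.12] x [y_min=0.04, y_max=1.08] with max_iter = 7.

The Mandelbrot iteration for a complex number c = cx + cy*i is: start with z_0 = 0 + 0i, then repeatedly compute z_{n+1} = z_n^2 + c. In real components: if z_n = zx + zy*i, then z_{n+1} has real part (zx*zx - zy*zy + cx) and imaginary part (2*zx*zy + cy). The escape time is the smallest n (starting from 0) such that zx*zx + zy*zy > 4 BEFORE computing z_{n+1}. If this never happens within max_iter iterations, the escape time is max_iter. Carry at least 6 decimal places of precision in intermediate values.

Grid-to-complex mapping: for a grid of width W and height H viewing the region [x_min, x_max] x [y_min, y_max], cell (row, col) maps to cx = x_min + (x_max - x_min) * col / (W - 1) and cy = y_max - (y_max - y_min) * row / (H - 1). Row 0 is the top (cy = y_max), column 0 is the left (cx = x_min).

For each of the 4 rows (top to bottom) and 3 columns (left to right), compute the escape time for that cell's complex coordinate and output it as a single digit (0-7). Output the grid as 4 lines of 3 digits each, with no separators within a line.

(row=0, col=0): c = -1.5500 + 1.0800i → escape time 2
(row=0, col=1): c = -0.7150 + 1.0800i → escape time 3
(row=0, col=2): c = 0.1200 + 1.0800i → escape time 4
(row=1, col=0): c = -1.5500 + 0.7333i → escape time 3
(row=1, col=1): c = -0.7150 + 0.7333i → escape time 4
(row=1, col=2): c = 0.1200 + 0.7333i → escape time 7
(row=2, col=0): c = -1.5500 + 0.3867i → escape time 4
(row=2, col=1): c = -0.7150 + 0.3867i → escape time 7
(row=2, col=2): c = 0.1200 + 0.3867i → escape time 7
(row=3, col=0): c = -1.5500 + 0.0400i → escape time 7
(row=3, col=1): c = -0.7150 + 0.0400i → escape time 7
(row=3, col=2): c = 0.1200 + 0.0400i → escape time 7

Answer: 234
347
477
777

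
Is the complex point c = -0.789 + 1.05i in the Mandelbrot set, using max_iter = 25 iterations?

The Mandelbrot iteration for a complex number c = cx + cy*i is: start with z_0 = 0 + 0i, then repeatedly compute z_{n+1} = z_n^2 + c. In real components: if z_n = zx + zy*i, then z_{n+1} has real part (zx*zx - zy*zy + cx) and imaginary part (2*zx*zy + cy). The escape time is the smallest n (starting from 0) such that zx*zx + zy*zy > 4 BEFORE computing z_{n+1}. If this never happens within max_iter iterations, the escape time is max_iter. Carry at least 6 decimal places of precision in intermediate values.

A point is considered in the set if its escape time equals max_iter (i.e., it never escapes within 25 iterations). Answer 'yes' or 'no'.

Answer: no

Derivation:
z_0 = 0 + 0i, c = -0.7890 + 1.0500i
Iter 1: z = -0.7890 + 1.0500i, |z|^2 = 1.7250
Iter 2: z = -1.2690 + -0.6069i, |z|^2 = 1.9786
Iter 3: z = 0.4530 + 2.5903i, |z|^2 = 6.9148
Escaped at iteration 3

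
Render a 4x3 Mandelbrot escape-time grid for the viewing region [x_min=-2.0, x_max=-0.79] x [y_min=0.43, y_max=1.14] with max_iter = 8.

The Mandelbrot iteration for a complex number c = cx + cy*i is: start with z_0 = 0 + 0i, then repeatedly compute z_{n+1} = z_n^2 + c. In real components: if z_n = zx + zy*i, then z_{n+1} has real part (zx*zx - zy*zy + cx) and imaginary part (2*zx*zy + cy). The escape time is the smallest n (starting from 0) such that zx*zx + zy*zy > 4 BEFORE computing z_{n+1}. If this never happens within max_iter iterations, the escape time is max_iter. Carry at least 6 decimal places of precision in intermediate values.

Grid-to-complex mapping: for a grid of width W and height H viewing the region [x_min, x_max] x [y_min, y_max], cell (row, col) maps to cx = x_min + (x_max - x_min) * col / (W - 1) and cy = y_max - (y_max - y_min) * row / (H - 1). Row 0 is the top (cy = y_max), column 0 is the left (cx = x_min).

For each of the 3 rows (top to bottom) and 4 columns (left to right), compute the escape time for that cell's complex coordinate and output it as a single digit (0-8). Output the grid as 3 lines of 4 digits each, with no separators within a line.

(row=0, col=0): c = -2.0000 + 1.1400i → escape time 1
(row=0, col=1): c = -1.5967 + 1.1400i → escape time 2
(row=0, col=2): c = -1.1933 + 1.1400i → escape time 3
(row=0, col=3): c = -0.7900 + 1.1400i → escape time 3
(row=1, col=0): c = -2.0000 + 0.7850i → escape time 1
(row=1, col=1): c = -1.5967 + 0.7850i → escape time 3
(row=1, col=2): c = -1.1933 + 0.7850i → escape time 3
(row=1, col=3): c = -0.7900 + 0.7850i → escape time 4
(row=2, col=0): c = -2.0000 + 0.4300i → escape time 1
(row=2, col=1): c = -1.5967 + 0.4300i → escape time 3
(row=2, col=2): c = -1.1933 + 0.4300i → escape time 6
(row=2, col=3): c = -0.7900 + 0.4300i → escape time 7

Answer: 1233
1334
1367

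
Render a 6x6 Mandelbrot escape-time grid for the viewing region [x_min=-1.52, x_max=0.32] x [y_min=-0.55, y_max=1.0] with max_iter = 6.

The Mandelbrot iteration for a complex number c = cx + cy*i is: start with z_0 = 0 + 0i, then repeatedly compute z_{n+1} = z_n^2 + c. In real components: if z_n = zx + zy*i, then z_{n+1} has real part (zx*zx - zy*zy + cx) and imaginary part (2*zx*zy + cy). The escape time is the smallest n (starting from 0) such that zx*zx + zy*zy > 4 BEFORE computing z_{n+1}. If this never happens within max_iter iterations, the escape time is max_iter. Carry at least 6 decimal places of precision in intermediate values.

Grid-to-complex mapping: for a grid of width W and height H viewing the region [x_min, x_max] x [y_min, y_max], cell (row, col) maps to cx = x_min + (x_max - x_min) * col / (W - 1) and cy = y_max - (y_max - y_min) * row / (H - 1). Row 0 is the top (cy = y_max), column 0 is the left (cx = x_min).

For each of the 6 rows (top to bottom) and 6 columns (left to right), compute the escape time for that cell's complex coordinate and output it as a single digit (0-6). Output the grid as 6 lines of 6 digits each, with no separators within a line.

(row=0, col=0): c = -1.5200 + 1.0000i → escape time 2
(row=0, col=1): c = -1.1520 + 1.0000i → escape time 3
(row=0, col=2): c = -0.7840 + 1.0000i → escape time 3
(row=0, col=3): c = -0.4160 + 1.0000i → escape time 4
(row=0, col=4): c = -0.0480 + 1.0000i → escape time 6
(row=0, col=5): c = 0.3200 + 1.0000i → escape time 3
(row=1, col=0): c = -1.5200 + 0.6900i → escape time 3
(row=1, col=1): c = -1.1520 + 0.6900i → escape time 3
(row=1, col=2): c = -0.7840 + 0.6900i → escape time 4
(row=1, col=3): c = -0.4160 + 0.6900i → escape time 6
(row=1, col=4): c = -0.0480 + 0.6900i → escape time 6
(row=1, col=5): c = 0.3200 + 0.6900i → escape time 6
(row=2, col=0): c = -1.5200 + 0.3800i → escape time 4
(row=2, col=1): c = -1.1520 + 0.3800i → escape time 6
(row=2, col=2): c = -0.7840 + 0.3800i → escape time 6
(row=2, col=3): c = -0.4160 + 0.3800i → escape time 6
(row=2, col=4): c = -0.0480 + 0.3800i → escape time 6
(row=2, col=5): c = 0.3200 + 0.3800i → escape time 6
(row=3, col=0): c = -1.5200 + 0.0700i → escape time 6
(row=3, col=1): c = -1.1520 + 0.0700i → escape time 6
(row=3, col=2): c = -0.7840 + 0.0700i → escape time 6
(row=3, col=3): c = -0.4160 + 0.0700i → escape time 6
(row=3, col=4): c = -0.0480 + 0.0700i → escape time 6
(row=3, col=5): c = 0.3200 + 0.0700i → escape time 6
(row=4, col=0): c = -1.5200 + -0.2400i → escape time 5
(row=4, col=1): c = -1.1520 + -0.2400i → escape time 6
(row=4, col=2): c = -0.7840 + -0.2400i → escape time 6
(row=4, col=3): c = -0.4160 + -0.2400i → escape time 6
(row=4, col=4): c = -0.0480 + -0.2400i → escape time 6
(row=4, col=5): c = 0.3200 + -0.2400i → escape time 6
(row=5, col=0): c = -1.5200 + -0.5500i → escape time 3
(row=5, col=1): c = -1.1520 + -0.5500i → escape time 4
(row=5, col=2): c = -0.7840 + -0.5500i → escape time 6
(row=5, col=3): c = -0.4160 + -0.5500i → escape time 6
(row=5, col=4): c = -0.0480 + -0.5500i → escape time 6
(row=5, col=5): c = 0.3200 + -0.5500i → escape time 6

Answer: 233463
334666
466666
666666
566666
346666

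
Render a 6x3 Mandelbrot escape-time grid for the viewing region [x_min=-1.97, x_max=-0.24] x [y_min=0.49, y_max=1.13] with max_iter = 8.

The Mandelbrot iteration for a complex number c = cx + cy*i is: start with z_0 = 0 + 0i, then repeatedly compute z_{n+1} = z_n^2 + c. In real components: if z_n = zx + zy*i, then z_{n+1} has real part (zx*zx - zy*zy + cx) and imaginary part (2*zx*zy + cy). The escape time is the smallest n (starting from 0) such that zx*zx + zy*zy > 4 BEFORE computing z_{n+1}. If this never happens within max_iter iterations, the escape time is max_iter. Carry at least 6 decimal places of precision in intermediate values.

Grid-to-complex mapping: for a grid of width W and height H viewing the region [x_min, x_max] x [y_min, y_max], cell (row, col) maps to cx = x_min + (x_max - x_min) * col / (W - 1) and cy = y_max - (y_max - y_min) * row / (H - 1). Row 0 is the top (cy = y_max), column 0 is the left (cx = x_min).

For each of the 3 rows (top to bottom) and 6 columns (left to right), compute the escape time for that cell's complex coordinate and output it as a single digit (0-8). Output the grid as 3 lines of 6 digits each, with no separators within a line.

(row=0, col=0): c = -1.9700 + 1.1300i → escape time 1
(row=0, col=1): c = -1.6240 + 1.1300i → escape time 2
(row=0, col=2): c = -1.2780 + 1.1300i → escape time 3
(row=0, col=3): c = -0.9320 + 1.1300i → escape time 3
(row=0, col=4): c = -0.5860 + 1.1300i → escape time 3
(row=0, col=5): c = -0.2400 + 1.1300i → escape time 5
(row=1, col=0): c = -1.9700 + 0.8100i → escape time 1
(row=1, col=1): c = -1.6240 + 0.8100i → escape time 3
(row=1, col=2): c = -1.2780 + 0.8100i → escape time 3
(row=1, col=3): c = -0.9320 + 0.8100i → escape time 3
(row=1, col=4): c = -0.5860 + 0.8100i → escape time 4
(row=1, col=5): c = -0.2400 + 0.8100i → escape time 8
(row=2, col=0): c = -1.9700 + 0.4900i → escape time 1
(row=2, col=1): c = -1.6240 + 0.4900i → escape time 3
(row=2, col=2): c = -1.2780 + 0.4900i → escape time 4
(row=2, col=3): c = -0.9320 + 0.4900i → escape time 5
(row=2, col=4): c = -0.5860 + 0.4900i → escape time 8
(row=2, col=5): c = -0.2400 + 0.4900i → escape time 8

Answer: 123335
133348
134588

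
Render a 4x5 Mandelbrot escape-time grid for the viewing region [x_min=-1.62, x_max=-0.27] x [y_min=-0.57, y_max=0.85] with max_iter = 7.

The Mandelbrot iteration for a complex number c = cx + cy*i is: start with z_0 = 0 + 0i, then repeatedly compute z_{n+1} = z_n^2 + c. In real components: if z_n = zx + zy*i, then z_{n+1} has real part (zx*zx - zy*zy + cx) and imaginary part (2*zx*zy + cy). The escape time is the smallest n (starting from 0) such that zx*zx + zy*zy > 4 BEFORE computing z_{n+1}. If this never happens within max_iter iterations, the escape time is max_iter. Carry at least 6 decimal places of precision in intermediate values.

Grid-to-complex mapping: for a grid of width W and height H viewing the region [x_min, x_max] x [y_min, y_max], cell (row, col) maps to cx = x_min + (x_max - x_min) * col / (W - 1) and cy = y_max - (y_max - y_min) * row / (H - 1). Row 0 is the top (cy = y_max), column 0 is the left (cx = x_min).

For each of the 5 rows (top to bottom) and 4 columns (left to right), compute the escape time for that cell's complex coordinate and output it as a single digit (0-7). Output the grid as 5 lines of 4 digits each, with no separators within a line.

Answer: 3347
3577
5777
5777
3467

Derivation:
(row=0, col=0): c = -1.6200 + 0.8500i → escape time 3
(row=0, col=1): c = -1.1700 + 0.8500i → escape time 3
(row=0, col=2): c = -0.7200 + 0.8500i → escape time 4
(row=0, col=3): c = -0.2700 + 0.8500i → escape time 7
(row=1, col=0): c = -1.6200 + 0.4950i → escape time 3
(row=1, col=1): c = -1.1700 + 0.4950i → escape time 5
(row=1, col=2): c = -0.7200 + 0.4950i → escape time 7
(row=1, col=3): c = -0.2700 + 0.4950i → escape time 7
(row=2, col=0): c = -1.6200 + 0.1400i → escape time 5
(row=2, col=1): c = -1.1700 + 0.1400i → escape time 7
(row=2, col=2): c = -0.7200 + 0.1400i → escape time 7
(row=2, col=3): c = -0.2700 + 0.1400i → escape time 7
(row=3, col=0): c = -1.6200 + -0.2150i → escape time 5
(row=3, col=1): c = -1.1700 + -0.2150i → escape time 7
(row=3, col=2): c = -0.7200 + -0.2150i → escape time 7
(row=3, col=3): c = -0.2700 + -0.2150i → escape time 7
(row=4, col=0): c = -1.6200 + -0.5700i → escape time 3
(row=4, col=1): c = -1.1700 + -0.5700i → escape time 4
(row=4, col=2): c = -0.7200 + -0.5700i → escape time 6
(row=4, col=3): c = -0.2700 + -0.5700i → escape time 7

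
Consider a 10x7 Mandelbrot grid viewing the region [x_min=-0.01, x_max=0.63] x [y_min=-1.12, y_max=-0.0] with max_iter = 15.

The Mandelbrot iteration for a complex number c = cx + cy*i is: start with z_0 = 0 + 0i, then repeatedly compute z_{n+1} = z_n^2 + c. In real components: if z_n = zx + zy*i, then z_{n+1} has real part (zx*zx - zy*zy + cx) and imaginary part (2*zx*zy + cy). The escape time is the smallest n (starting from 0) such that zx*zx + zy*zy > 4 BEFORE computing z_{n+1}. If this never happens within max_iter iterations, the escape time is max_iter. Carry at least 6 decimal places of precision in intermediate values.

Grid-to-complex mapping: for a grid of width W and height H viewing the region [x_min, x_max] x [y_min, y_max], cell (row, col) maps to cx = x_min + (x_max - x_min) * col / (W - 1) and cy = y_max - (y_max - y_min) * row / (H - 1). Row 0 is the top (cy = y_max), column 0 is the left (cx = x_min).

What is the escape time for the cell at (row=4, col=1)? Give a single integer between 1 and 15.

z_0 = 0 + 0i, c = 0.0611 + -0.7467i
Iter 1: z = 0.0611 + -0.7467i, |z|^2 = 0.5612
Iter 2: z = -0.4927 + -0.8379i, |z|^2 = 0.9448
Iter 3: z = -0.3983 + 0.0790i, |z|^2 = 0.1649
Iter 4: z = 0.2135 + -0.8096i, |z|^2 = 0.7010
Iter 5: z = -0.5487 + -1.0924i, |z|^2 = 1.4943
Iter 6: z = -0.8311 + 0.4521i, |z|^2 = 0.8951
Iter 7: z = 0.5474 + -1.4982i, |z|^2 = 2.5441
Iter 8: z = -1.8837 + -2.3868i, |z|^2 = 9.2453
Escaped at iteration 8

Answer: 8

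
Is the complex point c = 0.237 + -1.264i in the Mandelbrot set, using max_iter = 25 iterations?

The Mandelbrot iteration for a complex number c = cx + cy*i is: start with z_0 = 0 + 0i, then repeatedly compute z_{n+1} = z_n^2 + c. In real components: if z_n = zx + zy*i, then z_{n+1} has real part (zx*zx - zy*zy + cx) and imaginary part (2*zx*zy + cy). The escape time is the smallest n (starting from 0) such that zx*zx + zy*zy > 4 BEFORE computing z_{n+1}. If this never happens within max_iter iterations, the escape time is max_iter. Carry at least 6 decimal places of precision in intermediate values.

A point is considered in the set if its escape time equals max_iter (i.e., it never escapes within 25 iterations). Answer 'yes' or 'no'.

Answer: no

Derivation:
z_0 = 0 + 0i, c = 0.2370 + -1.2640i
Iter 1: z = 0.2370 + -1.2640i, |z|^2 = 1.6539
Iter 2: z = -1.3045 + -1.8631i, |z|^2 = 5.1731
Escaped at iteration 2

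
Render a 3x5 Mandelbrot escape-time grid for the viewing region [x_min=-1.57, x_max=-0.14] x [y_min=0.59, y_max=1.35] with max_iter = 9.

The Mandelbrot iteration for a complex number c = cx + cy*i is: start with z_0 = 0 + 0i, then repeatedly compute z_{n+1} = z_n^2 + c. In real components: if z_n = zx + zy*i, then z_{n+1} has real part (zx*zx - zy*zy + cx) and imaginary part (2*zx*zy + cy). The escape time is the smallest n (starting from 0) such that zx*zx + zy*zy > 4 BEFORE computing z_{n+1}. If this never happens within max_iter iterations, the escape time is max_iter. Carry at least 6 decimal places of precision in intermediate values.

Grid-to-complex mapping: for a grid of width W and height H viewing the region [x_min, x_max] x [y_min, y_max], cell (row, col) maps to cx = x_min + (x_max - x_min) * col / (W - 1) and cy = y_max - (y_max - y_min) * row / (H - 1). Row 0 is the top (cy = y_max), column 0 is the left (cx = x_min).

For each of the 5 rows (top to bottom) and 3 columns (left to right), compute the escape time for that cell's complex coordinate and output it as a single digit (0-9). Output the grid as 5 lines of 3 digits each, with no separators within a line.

(row=0, col=0): c = -1.5700 + 1.3500i → escape time 1
(row=0, col=1): c = -0.8550 + 1.3500i → escape time 2
(row=0, col=2): c = -0.1400 + 1.3500i → escape time 2
(row=1, col=0): c = -1.5700 + 1.1600i → escape time 2
(row=1, col=1): c = -0.8550 + 1.1600i → escape time 3
(row=1, col=2): c = -0.1400 + 1.1600i → escape time 4
(row=2, col=0): c = -1.5700 + 0.9700i → escape time 2
(row=2, col=1): c = -0.8550 + 0.9700i → escape time 3
(row=2, col=2): c = -0.1400 + 0.9700i → escape time 9
(row=3, col=0): c = -1.5700 + 0.7800i → escape time 3
(row=3, col=1): c = -0.8550 + 0.7800i → escape time 4
(row=3, col=2): c = -0.1400 + 0.7800i → escape time 9
(row=4, col=0): c = -1.5700 + 0.5900i → escape time 3
(row=4, col=1): c = -0.8550 + 0.5900i → escape time 5
(row=4, col=2): c = -0.1400 + 0.5900i → escape time 9

Answer: 122
234
239
349
359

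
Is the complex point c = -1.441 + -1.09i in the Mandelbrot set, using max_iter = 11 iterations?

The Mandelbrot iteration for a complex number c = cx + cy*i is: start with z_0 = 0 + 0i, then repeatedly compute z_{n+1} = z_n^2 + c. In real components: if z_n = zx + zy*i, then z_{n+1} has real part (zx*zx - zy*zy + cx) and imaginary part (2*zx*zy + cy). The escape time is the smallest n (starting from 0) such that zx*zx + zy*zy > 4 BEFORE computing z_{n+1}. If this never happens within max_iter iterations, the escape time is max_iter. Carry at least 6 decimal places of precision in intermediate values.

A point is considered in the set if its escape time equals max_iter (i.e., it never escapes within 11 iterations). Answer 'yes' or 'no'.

z_0 = 0 + 0i, c = -1.4410 + -1.0900i
Iter 1: z = -1.4410 + -1.0900i, |z|^2 = 3.2646
Iter 2: z = -0.5526 + 2.0514i, |z|^2 = 4.5135
Escaped at iteration 2

Answer: no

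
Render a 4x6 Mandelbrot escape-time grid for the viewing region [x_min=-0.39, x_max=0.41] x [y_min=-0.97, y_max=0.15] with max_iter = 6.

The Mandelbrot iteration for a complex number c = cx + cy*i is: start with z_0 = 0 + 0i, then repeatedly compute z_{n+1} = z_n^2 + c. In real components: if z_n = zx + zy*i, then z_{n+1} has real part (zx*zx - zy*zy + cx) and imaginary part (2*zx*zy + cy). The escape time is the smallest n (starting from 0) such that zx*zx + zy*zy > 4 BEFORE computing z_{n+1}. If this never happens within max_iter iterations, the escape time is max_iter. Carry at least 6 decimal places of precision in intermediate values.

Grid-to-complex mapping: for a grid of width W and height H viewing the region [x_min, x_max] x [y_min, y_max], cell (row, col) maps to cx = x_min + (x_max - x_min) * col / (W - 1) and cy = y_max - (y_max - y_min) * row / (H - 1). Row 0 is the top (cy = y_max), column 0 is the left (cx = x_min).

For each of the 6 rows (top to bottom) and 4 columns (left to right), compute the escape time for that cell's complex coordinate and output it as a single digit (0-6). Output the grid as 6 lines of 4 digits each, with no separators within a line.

Answer: 6666
6666
6666
6666
6664
5643

Derivation:
(row=0, col=0): c = -0.3900 + 0.1500i → escape time 6
(row=0, col=1): c = -0.1233 + 0.1500i → escape time 6
(row=0, col=2): c = 0.1433 + 0.1500i → escape time 6
(row=0, col=3): c = 0.4100 + 0.1500i → escape time 6
(row=1, col=0): c = -0.3900 + -0.0740i → escape time 6
(row=1, col=1): c = -0.1233 + -0.0740i → escape time 6
(row=1, col=2): c = 0.1433 + -0.0740i → escape time 6
(row=1, col=3): c = 0.4100 + -0.0740i → escape time 6
(row=2, col=0): c = -0.3900 + -0.2980i → escape time 6
(row=2, col=1): c = -0.1233 + -0.2980i → escape time 6
(row=2, col=2): c = 0.1433 + -0.2980i → escape time 6
(row=2, col=3): c = 0.4100 + -0.2980i → escape time 6
(row=3, col=0): c = -0.3900 + -0.5220i → escape time 6
(row=3, col=1): c = -0.1233 + -0.5220i → escape time 6
(row=3, col=2): c = 0.1433 + -0.5220i → escape time 6
(row=3, col=3): c = 0.4100 + -0.5220i → escape time 6
(row=4, col=0): c = -0.3900 + -0.7460i → escape time 6
(row=4, col=1): c = -0.1233 + -0.7460i → escape time 6
(row=4, col=2): c = 0.1433 + -0.7460i → escape time 6
(row=4, col=3): c = 0.4100 + -0.7460i → escape time 4
(row=5, col=0): c = -0.3900 + -0.9700i → escape time 5
(row=5, col=1): c = -0.1233 + -0.9700i → escape time 6
(row=5, col=2): c = 0.1433 + -0.9700i → escape time 4
(row=5, col=3): c = 0.4100 + -0.9700i → escape time 3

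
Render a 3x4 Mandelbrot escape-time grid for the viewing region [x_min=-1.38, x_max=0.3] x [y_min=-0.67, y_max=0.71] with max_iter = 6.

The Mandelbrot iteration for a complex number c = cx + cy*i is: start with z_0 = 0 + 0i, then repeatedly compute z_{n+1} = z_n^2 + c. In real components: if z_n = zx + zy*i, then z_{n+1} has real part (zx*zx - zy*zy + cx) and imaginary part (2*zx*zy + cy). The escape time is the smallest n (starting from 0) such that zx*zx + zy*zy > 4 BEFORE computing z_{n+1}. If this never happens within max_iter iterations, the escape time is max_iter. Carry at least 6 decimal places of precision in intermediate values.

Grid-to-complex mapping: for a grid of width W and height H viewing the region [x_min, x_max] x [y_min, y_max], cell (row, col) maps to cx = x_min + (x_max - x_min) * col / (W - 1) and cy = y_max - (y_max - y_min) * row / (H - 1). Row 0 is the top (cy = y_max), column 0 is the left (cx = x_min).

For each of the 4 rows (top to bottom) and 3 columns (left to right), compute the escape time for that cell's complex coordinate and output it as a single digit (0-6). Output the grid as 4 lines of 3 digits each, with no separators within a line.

Answer: 366
666
666
366

Derivation:
(row=0, col=0): c = -1.3800 + 0.7100i → escape time 3
(row=0, col=1): c = -0.5400 + 0.7100i → escape time 6
(row=0, col=2): c = 0.3000 + 0.7100i → escape time 6
(row=1, col=0): c = -1.3800 + 0.2500i → escape time 6
(row=1, col=1): c = -0.5400 + 0.2500i → escape time 6
(row=1, col=2): c = 0.3000 + 0.2500i → escape time 6
(row=2, col=0): c = -1.3800 + -0.2100i → escape time 6
(row=2, col=1): c = -0.5400 + -0.2100i → escape time 6
(row=2, col=2): c = 0.3000 + -0.2100i → escape time 6
(row=3, col=0): c = -1.3800 + -0.6700i → escape time 3
(row=3, col=1): c = -0.5400 + -0.6700i → escape time 6
(row=3, col=2): c = 0.3000 + -0.6700i → escape time 6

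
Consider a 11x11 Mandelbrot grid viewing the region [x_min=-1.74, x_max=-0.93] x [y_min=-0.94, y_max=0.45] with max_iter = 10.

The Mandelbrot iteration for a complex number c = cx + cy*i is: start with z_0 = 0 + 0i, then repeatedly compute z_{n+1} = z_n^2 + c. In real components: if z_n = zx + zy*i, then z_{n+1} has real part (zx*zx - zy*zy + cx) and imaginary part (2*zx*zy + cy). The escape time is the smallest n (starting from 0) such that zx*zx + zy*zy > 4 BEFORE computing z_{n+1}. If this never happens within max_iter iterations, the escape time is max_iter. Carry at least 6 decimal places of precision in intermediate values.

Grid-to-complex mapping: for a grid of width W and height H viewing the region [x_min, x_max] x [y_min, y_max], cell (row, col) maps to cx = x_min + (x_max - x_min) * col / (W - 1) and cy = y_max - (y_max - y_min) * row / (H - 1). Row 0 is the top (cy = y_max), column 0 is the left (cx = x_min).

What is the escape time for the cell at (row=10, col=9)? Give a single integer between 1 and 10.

z_0 = 0 + 0i, c = -1.0110 + -0.9400i
Iter 1: z = -1.0110 + -0.9400i, |z|^2 = 1.9057
Iter 2: z = -0.8725 + 0.9607i, |z|^2 = 1.6841
Iter 3: z = -1.1727 + -2.6163i, |z|^2 = 8.2205
Escaped at iteration 3

Answer: 3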